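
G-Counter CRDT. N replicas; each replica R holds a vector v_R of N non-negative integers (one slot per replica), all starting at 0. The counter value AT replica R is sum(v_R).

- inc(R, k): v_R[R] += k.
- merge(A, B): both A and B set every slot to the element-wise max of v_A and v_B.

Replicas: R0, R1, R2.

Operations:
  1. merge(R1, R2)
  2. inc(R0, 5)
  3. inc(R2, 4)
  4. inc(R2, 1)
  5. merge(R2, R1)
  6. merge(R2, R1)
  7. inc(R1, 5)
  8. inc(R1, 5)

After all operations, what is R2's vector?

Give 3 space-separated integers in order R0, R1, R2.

Answer: 0 0 5

Derivation:
Op 1: merge R1<->R2 -> R1=(0,0,0) R2=(0,0,0)
Op 2: inc R0 by 5 -> R0=(5,0,0) value=5
Op 3: inc R2 by 4 -> R2=(0,0,4) value=4
Op 4: inc R2 by 1 -> R2=(0,0,5) value=5
Op 5: merge R2<->R1 -> R2=(0,0,5) R1=(0,0,5)
Op 6: merge R2<->R1 -> R2=(0,0,5) R1=(0,0,5)
Op 7: inc R1 by 5 -> R1=(0,5,5) value=10
Op 8: inc R1 by 5 -> R1=(0,10,5) value=15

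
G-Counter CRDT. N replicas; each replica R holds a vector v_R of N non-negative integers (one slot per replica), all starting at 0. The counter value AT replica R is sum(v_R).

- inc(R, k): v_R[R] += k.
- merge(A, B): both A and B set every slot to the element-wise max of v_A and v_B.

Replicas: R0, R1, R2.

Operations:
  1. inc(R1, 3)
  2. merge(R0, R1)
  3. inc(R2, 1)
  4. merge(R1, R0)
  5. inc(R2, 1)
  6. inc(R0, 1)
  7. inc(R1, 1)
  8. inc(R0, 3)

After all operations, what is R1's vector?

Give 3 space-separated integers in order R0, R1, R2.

Answer: 0 4 0

Derivation:
Op 1: inc R1 by 3 -> R1=(0,3,0) value=3
Op 2: merge R0<->R1 -> R0=(0,3,0) R1=(0,3,0)
Op 3: inc R2 by 1 -> R2=(0,0,1) value=1
Op 4: merge R1<->R0 -> R1=(0,3,0) R0=(0,3,0)
Op 5: inc R2 by 1 -> R2=(0,0,2) value=2
Op 6: inc R0 by 1 -> R0=(1,3,0) value=4
Op 7: inc R1 by 1 -> R1=(0,4,0) value=4
Op 8: inc R0 by 3 -> R0=(4,3,0) value=7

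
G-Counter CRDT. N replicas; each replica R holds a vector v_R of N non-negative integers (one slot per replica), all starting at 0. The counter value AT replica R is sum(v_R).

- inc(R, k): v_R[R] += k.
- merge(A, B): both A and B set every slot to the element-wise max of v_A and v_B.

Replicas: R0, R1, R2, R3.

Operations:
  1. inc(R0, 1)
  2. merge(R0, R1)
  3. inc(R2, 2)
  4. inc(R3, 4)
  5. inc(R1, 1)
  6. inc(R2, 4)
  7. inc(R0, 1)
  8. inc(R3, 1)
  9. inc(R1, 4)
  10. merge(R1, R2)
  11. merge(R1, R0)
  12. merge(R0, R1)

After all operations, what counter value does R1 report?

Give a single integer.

Answer: 13

Derivation:
Op 1: inc R0 by 1 -> R0=(1,0,0,0) value=1
Op 2: merge R0<->R1 -> R0=(1,0,0,0) R1=(1,0,0,0)
Op 3: inc R2 by 2 -> R2=(0,0,2,0) value=2
Op 4: inc R3 by 4 -> R3=(0,0,0,4) value=4
Op 5: inc R1 by 1 -> R1=(1,1,0,0) value=2
Op 6: inc R2 by 4 -> R2=(0,0,6,0) value=6
Op 7: inc R0 by 1 -> R0=(2,0,0,0) value=2
Op 8: inc R3 by 1 -> R3=(0,0,0,5) value=5
Op 9: inc R1 by 4 -> R1=(1,5,0,0) value=6
Op 10: merge R1<->R2 -> R1=(1,5,6,0) R2=(1,5,6,0)
Op 11: merge R1<->R0 -> R1=(2,5,6,0) R0=(2,5,6,0)
Op 12: merge R0<->R1 -> R0=(2,5,6,0) R1=(2,5,6,0)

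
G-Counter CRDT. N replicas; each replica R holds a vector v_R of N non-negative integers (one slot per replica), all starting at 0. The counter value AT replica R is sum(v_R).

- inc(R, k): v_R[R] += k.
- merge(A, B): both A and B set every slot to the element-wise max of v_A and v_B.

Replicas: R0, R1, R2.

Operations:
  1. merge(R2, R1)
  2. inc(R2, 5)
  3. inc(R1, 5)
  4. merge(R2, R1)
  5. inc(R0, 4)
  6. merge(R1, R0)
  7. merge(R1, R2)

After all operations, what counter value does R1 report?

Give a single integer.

Answer: 14

Derivation:
Op 1: merge R2<->R1 -> R2=(0,0,0) R1=(0,0,0)
Op 2: inc R2 by 5 -> R2=(0,0,5) value=5
Op 3: inc R1 by 5 -> R1=(0,5,0) value=5
Op 4: merge R2<->R1 -> R2=(0,5,5) R1=(0,5,5)
Op 5: inc R0 by 4 -> R0=(4,0,0) value=4
Op 6: merge R1<->R0 -> R1=(4,5,5) R0=(4,5,5)
Op 7: merge R1<->R2 -> R1=(4,5,5) R2=(4,5,5)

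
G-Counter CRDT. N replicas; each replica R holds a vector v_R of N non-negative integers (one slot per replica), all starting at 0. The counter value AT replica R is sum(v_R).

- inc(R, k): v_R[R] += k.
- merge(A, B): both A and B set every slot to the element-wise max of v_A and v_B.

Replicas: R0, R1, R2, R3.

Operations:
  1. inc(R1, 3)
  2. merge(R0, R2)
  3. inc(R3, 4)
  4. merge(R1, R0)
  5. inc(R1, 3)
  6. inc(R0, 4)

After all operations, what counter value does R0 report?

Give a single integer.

Answer: 7

Derivation:
Op 1: inc R1 by 3 -> R1=(0,3,0,0) value=3
Op 2: merge R0<->R2 -> R0=(0,0,0,0) R2=(0,0,0,0)
Op 3: inc R3 by 4 -> R3=(0,0,0,4) value=4
Op 4: merge R1<->R0 -> R1=(0,3,0,0) R0=(0,3,0,0)
Op 5: inc R1 by 3 -> R1=(0,6,0,0) value=6
Op 6: inc R0 by 4 -> R0=(4,3,0,0) value=7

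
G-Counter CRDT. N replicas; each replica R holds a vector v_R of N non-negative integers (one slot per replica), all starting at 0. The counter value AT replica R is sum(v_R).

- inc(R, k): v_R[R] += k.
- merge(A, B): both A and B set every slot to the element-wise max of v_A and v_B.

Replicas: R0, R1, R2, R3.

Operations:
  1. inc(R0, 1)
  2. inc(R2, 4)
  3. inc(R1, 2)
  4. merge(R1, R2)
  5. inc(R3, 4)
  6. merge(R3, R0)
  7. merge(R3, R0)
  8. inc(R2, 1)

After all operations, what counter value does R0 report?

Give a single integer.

Answer: 5

Derivation:
Op 1: inc R0 by 1 -> R0=(1,0,0,0) value=1
Op 2: inc R2 by 4 -> R2=(0,0,4,0) value=4
Op 3: inc R1 by 2 -> R1=(0,2,0,0) value=2
Op 4: merge R1<->R2 -> R1=(0,2,4,0) R2=(0,2,4,0)
Op 5: inc R3 by 4 -> R3=(0,0,0,4) value=4
Op 6: merge R3<->R0 -> R3=(1,0,0,4) R0=(1,0,0,4)
Op 7: merge R3<->R0 -> R3=(1,0,0,4) R0=(1,0,0,4)
Op 8: inc R2 by 1 -> R2=(0,2,5,0) value=7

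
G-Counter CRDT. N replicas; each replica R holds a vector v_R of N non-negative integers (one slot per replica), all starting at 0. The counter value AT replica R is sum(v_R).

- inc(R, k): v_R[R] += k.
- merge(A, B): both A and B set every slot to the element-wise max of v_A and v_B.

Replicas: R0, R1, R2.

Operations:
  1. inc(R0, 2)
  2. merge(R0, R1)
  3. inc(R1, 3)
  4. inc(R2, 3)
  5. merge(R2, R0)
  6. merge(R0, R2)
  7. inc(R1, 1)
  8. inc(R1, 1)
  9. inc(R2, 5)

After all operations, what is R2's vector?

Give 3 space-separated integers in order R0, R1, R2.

Op 1: inc R0 by 2 -> R0=(2,0,0) value=2
Op 2: merge R0<->R1 -> R0=(2,0,0) R1=(2,0,0)
Op 3: inc R1 by 3 -> R1=(2,3,0) value=5
Op 4: inc R2 by 3 -> R2=(0,0,3) value=3
Op 5: merge R2<->R0 -> R2=(2,0,3) R0=(2,0,3)
Op 6: merge R0<->R2 -> R0=(2,0,3) R2=(2,0,3)
Op 7: inc R1 by 1 -> R1=(2,4,0) value=6
Op 8: inc R1 by 1 -> R1=(2,5,0) value=7
Op 9: inc R2 by 5 -> R2=(2,0,8) value=10

Answer: 2 0 8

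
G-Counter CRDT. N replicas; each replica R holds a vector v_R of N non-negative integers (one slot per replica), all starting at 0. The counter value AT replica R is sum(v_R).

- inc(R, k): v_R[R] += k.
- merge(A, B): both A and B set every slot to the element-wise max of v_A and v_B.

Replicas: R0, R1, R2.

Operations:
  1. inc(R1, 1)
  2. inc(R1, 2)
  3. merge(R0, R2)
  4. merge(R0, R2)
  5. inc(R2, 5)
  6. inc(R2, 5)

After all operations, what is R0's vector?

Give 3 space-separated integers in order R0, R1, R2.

Answer: 0 0 0

Derivation:
Op 1: inc R1 by 1 -> R1=(0,1,0) value=1
Op 2: inc R1 by 2 -> R1=(0,3,0) value=3
Op 3: merge R0<->R2 -> R0=(0,0,0) R2=(0,0,0)
Op 4: merge R0<->R2 -> R0=(0,0,0) R2=(0,0,0)
Op 5: inc R2 by 5 -> R2=(0,0,5) value=5
Op 6: inc R2 by 5 -> R2=(0,0,10) value=10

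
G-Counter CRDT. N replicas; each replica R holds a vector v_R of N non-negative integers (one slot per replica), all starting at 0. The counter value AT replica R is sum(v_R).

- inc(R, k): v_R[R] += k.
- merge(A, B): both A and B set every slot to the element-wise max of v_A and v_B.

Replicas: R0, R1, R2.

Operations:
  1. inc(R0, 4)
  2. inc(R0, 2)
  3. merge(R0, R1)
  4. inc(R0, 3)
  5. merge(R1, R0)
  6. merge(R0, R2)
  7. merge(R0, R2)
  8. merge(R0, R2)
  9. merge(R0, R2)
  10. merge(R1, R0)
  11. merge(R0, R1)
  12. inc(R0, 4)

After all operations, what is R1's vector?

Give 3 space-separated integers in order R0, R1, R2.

Answer: 9 0 0

Derivation:
Op 1: inc R0 by 4 -> R0=(4,0,0) value=4
Op 2: inc R0 by 2 -> R0=(6,0,0) value=6
Op 3: merge R0<->R1 -> R0=(6,0,0) R1=(6,0,0)
Op 4: inc R0 by 3 -> R0=(9,0,0) value=9
Op 5: merge R1<->R0 -> R1=(9,0,0) R0=(9,0,0)
Op 6: merge R0<->R2 -> R0=(9,0,0) R2=(9,0,0)
Op 7: merge R0<->R2 -> R0=(9,0,0) R2=(9,0,0)
Op 8: merge R0<->R2 -> R0=(9,0,0) R2=(9,0,0)
Op 9: merge R0<->R2 -> R0=(9,0,0) R2=(9,0,0)
Op 10: merge R1<->R0 -> R1=(9,0,0) R0=(9,0,0)
Op 11: merge R0<->R1 -> R0=(9,0,0) R1=(9,0,0)
Op 12: inc R0 by 4 -> R0=(13,0,0) value=13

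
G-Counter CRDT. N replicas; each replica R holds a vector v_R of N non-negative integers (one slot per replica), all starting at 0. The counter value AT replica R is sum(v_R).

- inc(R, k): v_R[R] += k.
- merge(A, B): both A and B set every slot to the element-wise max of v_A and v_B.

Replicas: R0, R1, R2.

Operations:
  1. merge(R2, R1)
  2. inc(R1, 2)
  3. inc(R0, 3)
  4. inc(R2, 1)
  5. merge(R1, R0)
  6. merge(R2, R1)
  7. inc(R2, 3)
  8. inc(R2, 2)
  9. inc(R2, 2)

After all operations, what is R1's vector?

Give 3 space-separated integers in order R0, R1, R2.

Op 1: merge R2<->R1 -> R2=(0,0,0) R1=(0,0,0)
Op 2: inc R1 by 2 -> R1=(0,2,0) value=2
Op 3: inc R0 by 3 -> R0=(3,0,0) value=3
Op 4: inc R2 by 1 -> R2=(0,0,1) value=1
Op 5: merge R1<->R0 -> R1=(3,2,0) R0=(3,2,0)
Op 6: merge R2<->R1 -> R2=(3,2,1) R1=(3,2,1)
Op 7: inc R2 by 3 -> R2=(3,2,4) value=9
Op 8: inc R2 by 2 -> R2=(3,2,6) value=11
Op 9: inc R2 by 2 -> R2=(3,2,8) value=13

Answer: 3 2 1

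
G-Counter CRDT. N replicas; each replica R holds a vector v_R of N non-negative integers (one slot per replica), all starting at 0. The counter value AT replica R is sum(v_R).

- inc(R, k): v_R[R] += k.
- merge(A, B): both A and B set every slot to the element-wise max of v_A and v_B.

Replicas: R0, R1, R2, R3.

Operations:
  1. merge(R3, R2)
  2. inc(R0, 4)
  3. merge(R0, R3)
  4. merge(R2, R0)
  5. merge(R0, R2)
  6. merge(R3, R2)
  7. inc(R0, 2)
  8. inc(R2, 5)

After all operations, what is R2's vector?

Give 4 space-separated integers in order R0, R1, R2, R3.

Op 1: merge R3<->R2 -> R3=(0,0,0,0) R2=(0,0,0,0)
Op 2: inc R0 by 4 -> R0=(4,0,0,0) value=4
Op 3: merge R0<->R3 -> R0=(4,0,0,0) R3=(4,0,0,0)
Op 4: merge R2<->R0 -> R2=(4,0,0,0) R0=(4,0,0,0)
Op 5: merge R0<->R2 -> R0=(4,0,0,0) R2=(4,0,0,0)
Op 6: merge R3<->R2 -> R3=(4,0,0,0) R2=(4,0,0,0)
Op 7: inc R0 by 2 -> R0=(6,0,0,0) value=6
Op 8: inc R2 by 5 -> R2=(4,0,5,0) value=9

Answer: 4 0 5 0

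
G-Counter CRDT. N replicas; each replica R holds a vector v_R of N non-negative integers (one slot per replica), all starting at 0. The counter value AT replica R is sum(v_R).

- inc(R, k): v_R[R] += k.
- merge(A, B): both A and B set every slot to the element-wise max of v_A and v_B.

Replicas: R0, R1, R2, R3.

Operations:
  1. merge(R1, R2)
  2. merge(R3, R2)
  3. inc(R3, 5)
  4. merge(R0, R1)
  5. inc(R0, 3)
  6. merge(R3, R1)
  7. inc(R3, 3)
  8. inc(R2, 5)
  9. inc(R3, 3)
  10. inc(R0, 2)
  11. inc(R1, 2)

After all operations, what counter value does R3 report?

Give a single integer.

Answer: 11

Derivation:
Op 1: merge R1<->R2 -> R1=(0,0,0,0) R2=(0,0,0,0)
Op 2: merge R3<->R2 -> R3=(0,0,0,0) R2=(0,0,0,0)
Op 3: inc R3 by 5 -> R3=(0,0,0,5) value=5
Op 4: merge R0<->R1 -> R0=(0,0,0,0) R1=(0,0,0,0)
Op 5: inc R0 by 3 -> R0=(3,0,0,0) value=3
Op 6: merge R3<->R1 -> R3=(0,0,0,5) R1=(0,0,0,5)
Op 7: inc R3 by 3 -> R3=(0,0,0,8) value=8
Op 8: inc R2 by 5 -> R2=(0,0,5,0) value=5
Op 9: inc R3 by 3 -> R3=(0,0,0,11) value=11
Op 10: inc R0 by 2 -> R0=(5,0,0,0) value=5
Op 11: inc R1 by 2 -> R1=(0,2,0,5) value=7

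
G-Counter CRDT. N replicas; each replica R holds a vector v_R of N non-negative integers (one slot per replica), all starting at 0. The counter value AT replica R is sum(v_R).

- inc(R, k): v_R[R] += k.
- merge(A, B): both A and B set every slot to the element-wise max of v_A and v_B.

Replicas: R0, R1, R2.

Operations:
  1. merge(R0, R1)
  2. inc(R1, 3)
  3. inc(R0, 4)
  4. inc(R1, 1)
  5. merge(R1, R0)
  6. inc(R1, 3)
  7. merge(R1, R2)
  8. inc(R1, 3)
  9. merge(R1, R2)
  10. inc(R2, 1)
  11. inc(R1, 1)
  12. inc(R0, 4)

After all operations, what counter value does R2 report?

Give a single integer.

Op 1: merge R0<->R1 -> R0=(0,0,0) R1=(0,0,0)
Op 2: inc R1 by 3 -> R1=(0,3,0) value=3
Op 3: inc R0 by 4 -> R0=(4,0,0) value=4
Op 4: inc R1 by 1 -> R1=(0,4,0) value=4
Op 5: merge R1<->R0 -> R1=(4,4,0) R0=(4,4,0)
Op 6: inc R1 by 3 -> R1=(4,7,0) value=11
Op 7: merge R1<->R2 -> R1=(4,7,0) R2=(4,7,0)
Op 8: inc R1 by 3 -> R1=(4,10,0) value=14
Op 9: merge R1<->R2 -> R1=(4,10,0) R2=(4,10,0)
Op 10: inc R2 by 1 -> R2=(4,10,1) value=15
Op 11: inc R1 by 1 -> R1=(4,11,0) value=15
Op 12: inc R0 by 4 -> R0=(8,4,0) value=12

Answer: 15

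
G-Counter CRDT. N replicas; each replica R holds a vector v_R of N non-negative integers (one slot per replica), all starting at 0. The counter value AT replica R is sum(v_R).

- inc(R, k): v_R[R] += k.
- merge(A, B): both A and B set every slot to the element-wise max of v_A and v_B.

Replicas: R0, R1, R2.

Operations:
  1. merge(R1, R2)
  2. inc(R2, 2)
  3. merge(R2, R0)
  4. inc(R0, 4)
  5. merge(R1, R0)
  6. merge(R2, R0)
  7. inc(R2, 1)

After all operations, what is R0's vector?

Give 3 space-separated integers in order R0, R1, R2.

Answer: 4 0 2

Derivation:
Op 1: merge R1<->R2 -> R1=(0,0,0) R2=(0,0,0)
Op 2: inc R2 by 2 -> R2=(0,0,2) value=2
Op 3: merge R2<->R0 -> R2=(0,0,2) R0=(0,0,2)
Op 4: inc R0 by 4 -> R0=(4,0,2) value=6
Op 5: merge R1<->R0 -> R1=(4,0,2) R0=(4,0,2)
Op 6: merge R2<->R0 -> R2=(4,0,2) R0=(4,0,2)
Op 7: inc R2 by 1 -> R2=(4,0,3) value=7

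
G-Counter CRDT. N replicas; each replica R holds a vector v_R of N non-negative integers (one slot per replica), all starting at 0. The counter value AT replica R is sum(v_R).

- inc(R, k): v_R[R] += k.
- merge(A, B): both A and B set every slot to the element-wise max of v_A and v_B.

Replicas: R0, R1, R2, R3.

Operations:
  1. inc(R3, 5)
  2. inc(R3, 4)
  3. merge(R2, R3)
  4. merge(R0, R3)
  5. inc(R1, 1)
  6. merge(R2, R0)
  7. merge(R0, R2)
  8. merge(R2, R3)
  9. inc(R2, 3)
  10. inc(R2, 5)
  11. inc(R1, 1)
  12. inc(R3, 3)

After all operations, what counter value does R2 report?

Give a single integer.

Answer: 17

Derivation:
Op 1: inc R3 by 5 -> R3=(0,0,0,5) value=5
Op 2: inc R3 by 4 -> R3=(0,0,0,9) value=9
Op 3: merge R2<->R3 -> R2=(0,0,0,9) R3=(0,0,0,9)
Op 4: merge R0<->R3 -> R0=(0,0,0,9) R3=(0,0,0,9)
Op 5: inc R1 by 1 -> R1=(0,1,0,0) value=1
Op 6: merge R2<->R0 -> R2=(0,0,0,9) R0=(0,0,0,9)
Op 7: merge R0<->R2 -> R0=(0,0,0,9) R2=(0,0,0,9)
Op 8: merge R2<->R3 -> R2=(0,0,0,9) R3=(0,0,0,9)
Op 9: inc R2 by 3 -> R2=(0,0,3,9) value=12
Op 10: inc R2 by 5 -> R2=(0,0,8,9) value=17
Op 11: inc R1 by 1 -> R1=(0,2,0,0) value=2
Op 12: inc R3 by 3 -> R3=(0,0,0,12) value=12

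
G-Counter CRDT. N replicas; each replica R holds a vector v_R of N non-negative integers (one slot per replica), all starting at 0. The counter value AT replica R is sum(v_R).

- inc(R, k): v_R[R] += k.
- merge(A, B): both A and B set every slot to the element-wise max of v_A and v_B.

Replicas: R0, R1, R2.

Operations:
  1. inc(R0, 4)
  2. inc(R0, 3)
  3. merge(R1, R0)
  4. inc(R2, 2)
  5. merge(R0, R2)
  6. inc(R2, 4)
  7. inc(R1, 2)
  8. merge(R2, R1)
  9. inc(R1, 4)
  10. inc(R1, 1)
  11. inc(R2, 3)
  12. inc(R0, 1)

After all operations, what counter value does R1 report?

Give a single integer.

Answer: 20

Derivation:
Op 1: inc R0 by 4 -> R0=(4,0,0) value=4
Op 2: inc R0 by 3 -> R0=(7,0,0) value=7
Op 3: merge R1<->R0 -> R1=(7,0,0) R0=(7,0,0)
Op 4: inc R2 by 2 -> R2=(0,0,2) value=2
Op 5: merge R0<->R2 -> R0=(7,0,2) R2=(7,0,2)
Op 6: inc R2 by 4 -> R2=(7,0,6) value=13
Op 7: inc R1 by 2 -> R1=(7,2,0) value=9
Op 8: merge R2<->R1 -> R2=(7,2,6) R1=(7,2,6)
Op 9: inc R1 by 4 -> R1=(7,6,6) value=19
Op 10: inc R1 by 1 -> R1=(7,7,6) value=20
Op 11: inc R2 by 3 -> R2=(7,2,9) value=18
Op 12: inc R0 by 1 -> R0=(8,0,2) value=10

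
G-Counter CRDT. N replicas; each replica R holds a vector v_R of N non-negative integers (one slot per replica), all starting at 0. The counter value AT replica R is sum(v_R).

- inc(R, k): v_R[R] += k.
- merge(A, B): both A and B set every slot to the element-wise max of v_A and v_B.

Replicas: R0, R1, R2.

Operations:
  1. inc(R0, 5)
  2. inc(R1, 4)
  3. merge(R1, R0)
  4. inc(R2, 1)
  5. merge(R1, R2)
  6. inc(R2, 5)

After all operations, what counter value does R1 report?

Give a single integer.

Op 1: inc R0 by 5 -> R0=(5,0,0) value=5
Op 2: inc R1 by 4 -> R1=(0,4,0) value=4
Op 3: merge R1<->R0 -> R1=(5,4,0) R0=(5,4,0)
Op 4: inc R2 by 1 -> R2=(0,0,1) value=1
Op 5: merge R1<->R2 -> R1=(5,4,1) R2=(5,4,1)
Op 6: inc R2 by 5 -> R2=(5,4,6) value=15

Answer: 10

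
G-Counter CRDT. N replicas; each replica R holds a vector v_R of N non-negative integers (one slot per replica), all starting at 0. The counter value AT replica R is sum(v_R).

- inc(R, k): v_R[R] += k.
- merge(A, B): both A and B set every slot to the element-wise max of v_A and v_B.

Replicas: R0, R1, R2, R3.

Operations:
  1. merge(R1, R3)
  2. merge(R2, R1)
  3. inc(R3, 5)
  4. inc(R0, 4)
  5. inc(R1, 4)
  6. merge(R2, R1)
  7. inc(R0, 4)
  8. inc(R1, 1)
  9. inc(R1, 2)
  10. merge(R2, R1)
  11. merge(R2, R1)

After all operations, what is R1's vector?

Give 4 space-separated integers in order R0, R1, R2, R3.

Answer: 0 7 0 0

Derivation:
Op 1: merge R1<->R3 -> R1=(0,0,0,0) R3=(0,0,0,0)
Op 2: merge R2<->R1 -> R2=(0,0,0,0) R1=(0,0,0,0)
Op 3: inc R3 by 5 -> R3=(0,0,0,5) value=5
Op 4: inc R0 by 4 -> R0=(4,0,0,0) value=4
Op 5: inc R1 by 4 -> R1=(0,4,0,0) value=4
Op 6: merge R2<->R1 -> R2=(0,4,0,0) R1=(0,4,0,0)
Op 7: inc R0 by 4 -> R0=(8,0,0,0) value=8
Op 8: inc R1 by 1 -> R1=(0,5,0,0) value=5
Op 9: inc R1 by 2 -> R1=(0,7,0,0) value=7
Op 10: merge R2<->R1 -> R2=(0,7,0,0) R1=(0,7,0,0)
Op 11: merge R2<->R1 -> R2=(0,7,0,0) R1=(0,7,0,0)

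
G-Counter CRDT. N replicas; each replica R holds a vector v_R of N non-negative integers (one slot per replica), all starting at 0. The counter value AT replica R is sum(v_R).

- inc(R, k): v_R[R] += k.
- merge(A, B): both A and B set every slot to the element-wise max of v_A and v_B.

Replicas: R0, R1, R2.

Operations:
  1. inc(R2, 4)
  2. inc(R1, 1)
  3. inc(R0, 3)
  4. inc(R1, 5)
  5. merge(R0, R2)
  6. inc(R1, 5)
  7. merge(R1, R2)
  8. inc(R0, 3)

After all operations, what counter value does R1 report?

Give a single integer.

Answer: 18

Derivation:
Op 1: inc R2 by 4 -> R2=(0,0,4) value=4
Op 2: inc R1 by 1 -> R1=(0,1,0) value=1
Op 3: inc R0 by 3 -> R0=(3,0,0) value=3
Op 4: inc R1 by 5 -> R1=(0,6,0) value=6
Op 5: merge R0<->R2 -> R0=(3,0,4) R2=(3,0,4)
Op 6: inc R1 by 5 -> R1=(0,11,0) value=11
Op 7: merge R1<->R2 -> R1=(3,11,4) R2=(3,11,4)
Op 8: inc R0 by 3 -> R0=(6,0,4) value=10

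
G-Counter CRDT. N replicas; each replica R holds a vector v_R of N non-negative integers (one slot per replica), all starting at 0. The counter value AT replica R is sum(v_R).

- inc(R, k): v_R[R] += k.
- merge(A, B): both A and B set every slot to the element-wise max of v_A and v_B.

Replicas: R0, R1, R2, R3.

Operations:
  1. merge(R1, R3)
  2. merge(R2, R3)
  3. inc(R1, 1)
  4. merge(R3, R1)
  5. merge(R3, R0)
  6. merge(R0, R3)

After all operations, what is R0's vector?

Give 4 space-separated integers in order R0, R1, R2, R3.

Op 1: merge R1<->R3 -> R1=(0,0,0,0) R3=(0,0,0,0)
Op 2: merge R2<->R3 -> R2=(0,0,0,0) R3=(0,0,0,0)
Op 3: inc R1 by 1 -> R1=(0,1,0,0) value=1
Op 4: merge R3<->R1 -> R3=(0,1,0,0) R1=(0,1,0,0)
Op 5: merge R3<->R0 -> R3=(0,1,0,0) R0=(0,1,0,0)
Op 6: merge R0<->R3 -> R0=(0,1,0,0) R3=(0,1,0,0)

Answer: 0 1 0 0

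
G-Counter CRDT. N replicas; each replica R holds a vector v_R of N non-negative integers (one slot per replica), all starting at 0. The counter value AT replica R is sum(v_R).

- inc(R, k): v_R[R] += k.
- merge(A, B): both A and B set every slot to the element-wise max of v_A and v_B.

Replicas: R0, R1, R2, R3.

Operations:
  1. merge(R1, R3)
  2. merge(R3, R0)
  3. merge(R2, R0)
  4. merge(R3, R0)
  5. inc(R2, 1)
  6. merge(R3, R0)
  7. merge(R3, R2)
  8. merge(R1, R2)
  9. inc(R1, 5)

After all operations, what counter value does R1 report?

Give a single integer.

Op 1: merge R1<->R3 -> R1=(0,0,0,0) R3=(0,0,0,0)
Op 2: merge R3<->R0 -> R3=(0,0,0,0) R0=(0,0,0,0)
Op 3: merge R2<->R0 -> R2=(0,0,0,0) R0=(0,0,0,0)
Op 4: merge R3<->R0 -> R3=(0,0,0,0) R0=(0,0,0,0)
Op 5: inc R2 by 1 -> R2=(0,0,1,0) value=1
Op 6: merge R3<->R0 -> R3=(0,0,0,0) R0=(0,0,0,0)
Op 7: merge R3<->R2 -> R3=(0,0,1,0) R2=(0,0,1,0)
Op 8: merge R1<->R2 -> R1=(0,0,1,0) R2=(0,0,1,0)
Op 9: inc R1 by 5 -> R1=(0,5,1,0) value=6

Answer: 6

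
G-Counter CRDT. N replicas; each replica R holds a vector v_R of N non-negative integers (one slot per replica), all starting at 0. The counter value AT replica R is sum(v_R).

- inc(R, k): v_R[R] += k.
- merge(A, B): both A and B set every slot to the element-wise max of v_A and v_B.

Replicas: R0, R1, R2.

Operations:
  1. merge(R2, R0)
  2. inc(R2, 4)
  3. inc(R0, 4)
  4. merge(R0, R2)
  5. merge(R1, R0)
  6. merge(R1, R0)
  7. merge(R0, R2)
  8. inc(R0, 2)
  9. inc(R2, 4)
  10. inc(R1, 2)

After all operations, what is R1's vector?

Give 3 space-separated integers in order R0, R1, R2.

Op 1: merge R2<->R0 -> R2=(0,0,0) R0=(0,0,0)
Op 2: inc R2 by 4 -> R2=(0,0,4) value=4
Op 3: inc R0 by 4 -> R0=(4,0,0) value=4
Op 4: merge R0<->R2 -> R0=(4,0,4) R2=(4,0,4)
Op 5: merge R1<->R0 -> R1=(4,0,4) R0=(4,0,4)
Op 6: merge R1<->R0 -> R1=(4,0,4) R0=(4,0,4)
Op 7: merge R0<->R2 -> R0=(4,0,4) R2=(4,0,4)
Op 8: inc R0 by 2 -> R0=(6,0,4) value=10
Op 9: inc R2 by 4 -> R2=(4,0,8) value=12
Op 10: inc R1 by 2 -> R1=(4,2,4) value=10

Answer: 4 2 4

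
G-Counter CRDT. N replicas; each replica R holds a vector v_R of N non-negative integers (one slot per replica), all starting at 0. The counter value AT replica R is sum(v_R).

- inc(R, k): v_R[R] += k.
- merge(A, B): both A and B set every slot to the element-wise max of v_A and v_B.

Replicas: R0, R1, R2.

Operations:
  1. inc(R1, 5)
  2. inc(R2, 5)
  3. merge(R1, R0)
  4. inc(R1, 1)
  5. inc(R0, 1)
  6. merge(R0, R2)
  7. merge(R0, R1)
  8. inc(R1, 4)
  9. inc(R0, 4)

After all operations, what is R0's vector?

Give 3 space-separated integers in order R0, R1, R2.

Answer: 5 6 5

Derivation:
Op 1: inc R1 by 5 -> R1=(0,5,0) value=5
Op 2: inc R2 by 5 -> R2=(0,0,5) value=5
Op 3: merge R1<->R0 -> R1=(0,5,0) R0=(0,5,0)
Op 4: inc R1 by 1 -> R1=(0,6,0) value=6
Op 5: inc R0 by 1 -> R0=(1,5,0) value=6
Op 6: merge R0<->R2 -> R0=(1,5,5) R2=(1,5,5)
Op 7: merge R0<->R1 -> R0=(1,6,5) R1=(1,6,5)
Op 8: inc R1 by 4 -> R1=(1,10,5) value=16
Op 9: inc R0 by 4 -> R0=(5,6,5) value=16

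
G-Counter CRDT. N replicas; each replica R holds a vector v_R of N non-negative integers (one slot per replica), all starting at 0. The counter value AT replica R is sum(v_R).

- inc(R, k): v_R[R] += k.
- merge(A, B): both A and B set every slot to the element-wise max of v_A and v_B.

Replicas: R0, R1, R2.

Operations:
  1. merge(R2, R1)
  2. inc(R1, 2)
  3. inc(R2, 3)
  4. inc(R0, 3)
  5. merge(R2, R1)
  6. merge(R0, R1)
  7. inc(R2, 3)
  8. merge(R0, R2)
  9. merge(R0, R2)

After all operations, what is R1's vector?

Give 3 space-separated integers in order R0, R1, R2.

Op 1: merge R2<->R1 -> R2=(0,0,0) R1=(0,0,0)
Op 2: inc R1 by 2 -> R1=(0,2,0) value=2
Op 3: inc R2 by 3 -> R2=(0,0,3) value=3
Op 4: inc R0 by 3 -> R0=(3,0,0) value=3
Op 5: merge R2<->R1 -> R2=(0,2,3) R1=(0,2,3)
Op 6: merge R0<->R1 -> R0=(3,2,3) R1=(3,2,3)
Op 7: inc R2 by 3 -> R2=(0,2,6) value=8
Op 8: merge R0<->R2 -> R0=(3,2,6) R2=(3,2,6)
Op 9: merge R0<->R2 -> R0=(3,2,6) R2=(3,2,6)

Answer: 3 2 3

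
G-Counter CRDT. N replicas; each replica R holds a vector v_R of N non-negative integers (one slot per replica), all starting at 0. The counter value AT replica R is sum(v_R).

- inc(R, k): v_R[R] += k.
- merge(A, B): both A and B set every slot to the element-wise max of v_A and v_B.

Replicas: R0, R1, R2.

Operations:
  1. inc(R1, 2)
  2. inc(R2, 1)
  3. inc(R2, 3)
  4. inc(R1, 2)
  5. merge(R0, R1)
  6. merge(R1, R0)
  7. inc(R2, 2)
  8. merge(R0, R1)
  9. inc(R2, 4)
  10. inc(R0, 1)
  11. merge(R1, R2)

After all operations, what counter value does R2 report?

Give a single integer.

Answer: 14

Derivation:
Op 1: inc R1 by 2 -> R1=(0,2,0) value=2
Op 2: inc R2 by 1 -> R2=(0,0,1) value=1
Op 3: inc R2 by 3 -> R2=(0,0,4) value=4
Op 4: inc R1 by 2 -> R1=(0,4,0) value=4
Op 5: merge R0<->R1 -> R0=(0,4,0) R1=(0,4,0)
Op 6: merge R1<->R0 -> R1=(0,4,0) R0=(0,4,0)
Op 7: inc R2 by 2 -> R2=(0,0,6) value=6
Op 8: merge R0<->R1 -> R0=(0,4,0) R1=(0,4,0)
Op 9: inc R2 by 4 -> R2=(0,0,10) value=10
Op 10: inc R0 by 1 -> R0=(1,4,0) value=5
Op 11: merge R1<->R2 -> R1=(0,4,10) R2=(0,4,10)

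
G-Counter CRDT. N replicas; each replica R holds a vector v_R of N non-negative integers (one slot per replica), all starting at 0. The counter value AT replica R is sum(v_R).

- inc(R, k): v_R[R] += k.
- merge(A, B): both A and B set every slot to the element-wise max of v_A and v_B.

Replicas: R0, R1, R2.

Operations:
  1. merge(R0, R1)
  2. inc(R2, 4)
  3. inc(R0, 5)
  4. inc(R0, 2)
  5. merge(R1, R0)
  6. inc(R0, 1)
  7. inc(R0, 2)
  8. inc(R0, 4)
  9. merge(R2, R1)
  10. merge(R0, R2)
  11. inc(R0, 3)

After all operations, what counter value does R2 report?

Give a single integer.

Op 1: merge R0<->R1 -> R0=(0,0,0) R1=(0,0,0)
Op 2: inc R2 by 4 -> R2=(0,0,4) value=4
Op 3: inc R0 by 5 -> R0=(5,0,0) value=5
Op 4: inc R0 by 2 -> R0=(7,0,0) value=7
Op 5: merge R1<->R0 -> R1=(7,0,0) R0=(7,0,0)
Op 6: inc R0 by 1 -> R0=(8,0,0) value=8
Op 7: inc R0 by 2 -> R0=(10,0,0) value=10
Op 8: inc R0 by 4 -> R0=(14,0,0) value=14
Op 9: merge R2<->R1 -> R2=(7,0,4) R1=(7,0,4)
Op 10: merge R0<->R2 -> R0=(14,0,4) R2=(14,0,4)
Op 11: inc R0 by 3 -> R0=(17,0,4) value=21

Answer: 18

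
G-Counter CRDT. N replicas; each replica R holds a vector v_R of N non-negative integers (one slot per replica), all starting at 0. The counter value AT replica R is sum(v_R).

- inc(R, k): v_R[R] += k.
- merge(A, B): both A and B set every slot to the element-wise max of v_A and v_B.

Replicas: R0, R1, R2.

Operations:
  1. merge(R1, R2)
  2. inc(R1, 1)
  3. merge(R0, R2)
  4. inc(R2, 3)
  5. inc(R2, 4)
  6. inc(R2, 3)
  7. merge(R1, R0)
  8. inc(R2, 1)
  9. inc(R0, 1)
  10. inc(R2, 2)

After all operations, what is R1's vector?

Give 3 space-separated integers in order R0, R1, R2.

Op 1: merge R1<->R2 -> R1=(0,0,0) R2=(0,0,0)
Op 2: inc R1 by 1 -> R1=(0,1,0) value=1
Op 3: merge R0<->R2 -> R0=(0,0,0) R2=(0,0,0)
Op 4: inc R2 by 3 -> R2=(0,0,3) value=3
Op 5: inc R2 by 4 -> R2=(0,0,7) value=7
Op 6: inc R2 by 3 -> R2=(0,0,10) value=10
Op 7: merge R1<->R0 -> R1=(0,1,0) R0=(0,1,0)
Op 8: inc R2 by 1 -> R2=(0,0,11) value=11
Op 9: inc R0 by 1 -> R0=(1,1,0) value=2
Op 10: inc R2 by 2 -> R2=(0,0,13) value=13

Answer: 0 1 0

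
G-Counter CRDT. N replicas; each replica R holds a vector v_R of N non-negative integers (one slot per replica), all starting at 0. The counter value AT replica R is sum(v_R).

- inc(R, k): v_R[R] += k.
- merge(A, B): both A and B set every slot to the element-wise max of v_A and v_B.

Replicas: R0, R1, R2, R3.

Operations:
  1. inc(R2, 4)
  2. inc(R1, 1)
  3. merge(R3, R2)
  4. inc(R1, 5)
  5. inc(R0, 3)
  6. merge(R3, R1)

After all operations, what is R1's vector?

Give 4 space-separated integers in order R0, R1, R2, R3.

Answer: 0 6 4 0

Derivation:
Op 1: inc R2 by 4 -> R2=(0,0,4,0) value=4
Op 2: inc R1 by 1 -> R1=(0,1,0,0) value=1
Op 3: merge R3<->R2 -> R3=(0,0,4,0) R2=(0,0,4,0)
Op 4: inc R1 by 5 -> R1=(0,6,0,0) value=6
Op 5: inc R0 by 3 -> R0=(3,0,0,0) value=3
Op 6: merge R3<->R1 -> R3=(0,6,4,0) R1=(0,6,4,0)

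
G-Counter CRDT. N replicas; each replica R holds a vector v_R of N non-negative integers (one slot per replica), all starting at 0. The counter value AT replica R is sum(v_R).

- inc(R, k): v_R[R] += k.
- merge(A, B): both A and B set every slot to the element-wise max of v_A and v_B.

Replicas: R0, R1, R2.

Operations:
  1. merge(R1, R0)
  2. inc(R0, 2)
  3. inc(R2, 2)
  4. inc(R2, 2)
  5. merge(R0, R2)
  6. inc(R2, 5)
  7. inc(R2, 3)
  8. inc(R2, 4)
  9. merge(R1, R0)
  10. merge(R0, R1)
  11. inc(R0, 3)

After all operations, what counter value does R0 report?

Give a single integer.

Op 1: merge R1<->R0 -> R1=(0,0,0) R0=(0,0,0)
Op 2: inc R0 by 2 -> R0=(2,0,0) value=2
Op 3: inc R2 by 2 -> R2=(0,0,2) value=2
Op 4: inc R2 by 2 -> R2=(0,0,4) value=4
Op 5: merge R0<->R2 -> R0=(2,0,4) R2=(2,0,4)
Op 6: inc R2 by 5 -> R2=(2,0,9) value=11
Op 7: inc R2 by 3 -> R2=(2,0,12) value=14
Op 8: inc R2 by 4 -> R2=(2,0,16) value=18
Op 9: merge R1<->R0 -> R1=(2,0,4) R0=(2,0,4)
Op 10: merge R0<->R1 -> R0=(2,0,4) R1=(2,0,4)
Op 11: inc R0 by 3 -> R0=(5,0,4) value=9

Answer: 9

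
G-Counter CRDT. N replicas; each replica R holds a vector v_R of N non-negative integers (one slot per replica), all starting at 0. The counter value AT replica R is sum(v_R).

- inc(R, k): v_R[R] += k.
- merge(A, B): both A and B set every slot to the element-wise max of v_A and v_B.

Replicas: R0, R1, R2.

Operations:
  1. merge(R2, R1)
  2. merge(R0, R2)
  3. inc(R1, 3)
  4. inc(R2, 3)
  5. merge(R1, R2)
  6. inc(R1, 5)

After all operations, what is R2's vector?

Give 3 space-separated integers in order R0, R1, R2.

Answer: 0 3 3

Derivation:
Op 1: merge R2<->R1 -> R2=(0,0,0) R1=(0,0,0)
Op 2: merge R0<->R2 -> R0=(0,0,0) R2=(0,0,0)
Op 3: inc R1 by 3 -> R1=(0,3,0) value=3
Op 4: inc R2 by 3 -> R2=(0,0,3) value=3
Op 5: merge R1<->R2 -> R1=(0,3,3) R2=(0,3,3)
Op 6: inc R1 by 5 -> R1=(0,8,3) value=11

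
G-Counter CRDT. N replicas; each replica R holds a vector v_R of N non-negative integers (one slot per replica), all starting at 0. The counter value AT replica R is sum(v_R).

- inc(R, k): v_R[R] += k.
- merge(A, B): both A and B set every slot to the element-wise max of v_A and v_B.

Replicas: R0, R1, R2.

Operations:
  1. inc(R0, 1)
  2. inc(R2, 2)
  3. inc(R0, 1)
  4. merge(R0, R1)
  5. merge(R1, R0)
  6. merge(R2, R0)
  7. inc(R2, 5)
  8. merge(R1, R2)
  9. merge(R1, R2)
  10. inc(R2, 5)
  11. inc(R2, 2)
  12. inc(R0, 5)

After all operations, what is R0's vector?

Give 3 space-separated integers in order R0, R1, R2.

Op 1: inc R0 by 1 -> R0=(1,0,0) value=1
Op 2: inc R2 by 2 -> R2=(0,0,2) value=2
Op 3: inc R0 by 1 -> R0=(2,0,0) value=2
Op 4: merge R0<->R1 -> R0=(2,0,0) R1=(2,0,0)
Op 5: merge R1<->R0 -> R1=(2,0,0) R0=(2,0,0)
Op 6: merge R2<->R0 -> R2=(2,0,2) R0=(2,0,2)
Op 7: inc R2 by 5 -> R2=(2,0,7) value=9
Op 8: merge R1<->R2 -> R1=(2,0,7) R2=(2,0,7)
Op 9: merge R1<->R2 -> R1=(2,0,7) R2=(2,0,7)
Op 10: inc R2 by 5 -> R2=(2,0,12) value=14
Op 11: inc R2 by 2 -> R2=(2,0,14) value=16
Op 12: inc R0 by 5 -> R0=(7,0,2) value=9

Answer: 7 0 2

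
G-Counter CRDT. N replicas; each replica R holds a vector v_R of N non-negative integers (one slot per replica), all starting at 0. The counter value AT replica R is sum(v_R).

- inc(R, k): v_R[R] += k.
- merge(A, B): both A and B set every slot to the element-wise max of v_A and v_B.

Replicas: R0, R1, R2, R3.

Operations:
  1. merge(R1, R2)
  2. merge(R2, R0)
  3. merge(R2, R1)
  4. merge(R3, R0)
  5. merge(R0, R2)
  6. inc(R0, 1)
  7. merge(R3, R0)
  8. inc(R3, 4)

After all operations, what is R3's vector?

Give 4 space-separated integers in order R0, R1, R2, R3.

Op 1: merge R1<->R2 -> R1=(0,0,0,0) R2=(0,0,0,0)
Op 2: merge R2<->R0 -> R2=(0,0,0,0) R0=(0,0,0,0)
Op 3: merge R2<->R1 -> R2=(0,0,0,0) R1=(0,0,0,0)
Op 4: merge R3<->R0 -> R3=(0,0,0,0) R0=(0,0,0,0)
Op 5: merge R0<->R2 -> R0=(0,0,0,0) R2=(0,0,0,0)
Op 6: inc R0 by 1 -> R0=(1,0,0,0) value=1
Op 7: merge R3<->R0 -> R3=(1,0,0,0) R0=(1,0,0,0)
Op 8: inc R3 by 4 -> R3=(1,0,0,4) value=5

Answer: 1 0 0 4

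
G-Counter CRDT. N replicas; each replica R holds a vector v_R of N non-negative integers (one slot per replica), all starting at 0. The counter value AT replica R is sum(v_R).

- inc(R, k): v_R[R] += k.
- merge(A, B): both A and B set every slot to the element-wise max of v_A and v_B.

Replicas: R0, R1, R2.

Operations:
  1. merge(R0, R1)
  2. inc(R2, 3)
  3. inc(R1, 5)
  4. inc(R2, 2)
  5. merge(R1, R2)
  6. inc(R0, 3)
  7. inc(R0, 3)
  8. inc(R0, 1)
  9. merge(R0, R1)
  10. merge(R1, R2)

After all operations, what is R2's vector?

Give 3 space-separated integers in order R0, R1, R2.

Answer: 7 5 5

Derivation:
Op 1: merge R0<->R1 -> R0=(0,0,0) R1=(0,0,0)
Op 2: inc R2 by 3 -> R2=(0,0,3) value=3
Op 3: inc R1 by 5 -> R1=(0,5,0) value=5
Op 4: inc R2 by 2 -> R2=(0,0,5) value=5
Op 5: merge R1<->R2 -> R1=(0,5,5) R2=(0,5,5)
Op 6: inc R0 by 3 -> R0=(3,0,0) value=3
Op 7: inc R0 by 3 -> R0=(6,0,0) value=6
Op 8: inc R0 by 1 -> R0=(7,0,0) value=7
Op 9: merge R0<->R1 -> R0=(7,5,5) R1=(7,5,5)
Op 10: merge R1<->R2 -> R1=(7,5,5) R2=(7,5,5)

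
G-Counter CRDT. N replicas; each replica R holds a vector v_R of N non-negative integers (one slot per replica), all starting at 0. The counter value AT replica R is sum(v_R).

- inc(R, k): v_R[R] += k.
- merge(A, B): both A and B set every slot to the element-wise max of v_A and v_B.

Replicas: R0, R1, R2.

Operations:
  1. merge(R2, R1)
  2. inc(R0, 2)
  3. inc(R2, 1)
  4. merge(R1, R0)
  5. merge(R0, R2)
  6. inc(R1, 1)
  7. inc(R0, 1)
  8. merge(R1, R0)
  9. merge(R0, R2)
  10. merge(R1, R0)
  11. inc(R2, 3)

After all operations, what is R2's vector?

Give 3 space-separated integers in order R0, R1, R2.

Answer: 3 1 4

Derivation:
Op 1: merge R2<->R1 -> R2=(0,0,0) R1=(0,0,0)
Op 2: inc R0 by 2 -> R0=(2,0,0) value=2
Op 3: inc R2 by 1 -> R2=(0,0,1) value=1
Op 4: merge R1<->R0 -> R1=(2,0,0) R0=(2,0,0)
Op 5: merge R0<->R2 -> R0=(2,0,1) R2=(2,0,1)
Op 6: inc R1 by 1 -> R1=(2,1,0) value=3
Op 7: inc R0 by 1 -> R0=(3,0,1) value=4
Op 8: merge R1<->R0 -> R1=(3,1,1) R0=(3,1,1)
Op 9: merge R0<->R2 -> R0=(3,1,1) R2=(3,1,1)
Op 10: merge R1<->R0 -> R1=(3,1,1) R0=(3,1,1)
Op 11: inc R2 by 3 -> R2=(3,1,4) value=8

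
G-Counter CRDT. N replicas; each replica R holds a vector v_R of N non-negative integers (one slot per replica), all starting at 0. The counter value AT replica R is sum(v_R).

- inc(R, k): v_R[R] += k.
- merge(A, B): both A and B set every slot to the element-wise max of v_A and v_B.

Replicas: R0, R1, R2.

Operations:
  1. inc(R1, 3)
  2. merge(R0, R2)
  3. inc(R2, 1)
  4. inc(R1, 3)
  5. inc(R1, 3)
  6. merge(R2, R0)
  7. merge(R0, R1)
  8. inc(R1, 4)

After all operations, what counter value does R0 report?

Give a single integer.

Op 1: inc R1 by 3 -> R1=(0,3,0) value=3
Op 2: merge R0<->R2 -> R0=(0,0,0) R2=(0,0,0)
Op 3: inc R2 by 1 -> R2=(0,0,1) value=1
Op 4: inc R1 by 3 -> R1=(0,6,0) value=6
Op 5: inc R1 by 3 -> R1=(0,9,0) value=9
Op 6: merge R2<->R0 -> R2=(0,0,1) R0=(0,0,1)
Op 7: merge R0<->R1 -> R0=(0,9,1) R1=(0,9,1)
Op 8: inc R1 by 4 -> R1=(0,13,1) value=14

Answer: 10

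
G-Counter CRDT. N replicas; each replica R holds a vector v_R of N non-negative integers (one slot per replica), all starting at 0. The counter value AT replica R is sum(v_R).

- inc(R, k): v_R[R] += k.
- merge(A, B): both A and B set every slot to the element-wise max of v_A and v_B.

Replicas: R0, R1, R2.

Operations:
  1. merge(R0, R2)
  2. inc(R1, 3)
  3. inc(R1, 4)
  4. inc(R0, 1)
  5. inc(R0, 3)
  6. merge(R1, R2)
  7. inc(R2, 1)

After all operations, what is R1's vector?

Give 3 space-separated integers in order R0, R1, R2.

Answer: 0 7 0

Derivation:
Op 1: merge R0<->R2 -> R0=(0,0,0) R2=(0,0,0)
Op 2: inc R1 by 3 -> R1=(0,3,0) value=3
Op 3: inc R1 by 4 -> R1=(0,7,0) value=7
Op 4: inc R0 by 1 -> R0=(1,0,0) value=1
Op 5: inc R0 by 3 -> R0=(4,0,0) value=4
Op 6: merge R1<->R2 -> R1=(0,7,0) R2=(0,7,0)
Op 7: inc R2 by 1 -> R2=(0,7,1) value=8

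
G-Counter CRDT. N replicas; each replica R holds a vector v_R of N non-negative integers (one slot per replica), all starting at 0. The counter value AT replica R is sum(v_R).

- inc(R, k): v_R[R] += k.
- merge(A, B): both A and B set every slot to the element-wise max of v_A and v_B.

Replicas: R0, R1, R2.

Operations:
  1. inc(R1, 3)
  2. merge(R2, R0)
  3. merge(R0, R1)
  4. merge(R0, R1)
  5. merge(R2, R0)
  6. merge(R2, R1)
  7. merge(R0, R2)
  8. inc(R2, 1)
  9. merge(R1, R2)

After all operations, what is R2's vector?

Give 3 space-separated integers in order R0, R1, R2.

Answer: 0 3 1

Derivation:
Op 1: inc R1 by 3 -> R1=(0,3,0) value=3
Op 2: merge R2<->R0 -> R2=(0,0,0) R0=(0,0,0)
Op 3: merge R0<->R1 -> R0=(0,3,0) R1=(0,3,0)
Op 4: merge R0<->R1 -> R0=(0,3,0) R1=(0,3,0)
Op 5: merge R2<->R0 -> R2=(0,3,0) R0=(0,3,0)
Op 6: merge R2<->R1 -> R2=(0,3,0) R1=(0,3,0)
Op 7: merge R0<->R2 -> R0=(0,3,0) R2=(0,3,0)
Op 8: inc R2 by 1 -> R2=(0,3,1) value=4
Op 9: merge R1<->R2 -> R1=(0,3,1) R2=(0,3,1)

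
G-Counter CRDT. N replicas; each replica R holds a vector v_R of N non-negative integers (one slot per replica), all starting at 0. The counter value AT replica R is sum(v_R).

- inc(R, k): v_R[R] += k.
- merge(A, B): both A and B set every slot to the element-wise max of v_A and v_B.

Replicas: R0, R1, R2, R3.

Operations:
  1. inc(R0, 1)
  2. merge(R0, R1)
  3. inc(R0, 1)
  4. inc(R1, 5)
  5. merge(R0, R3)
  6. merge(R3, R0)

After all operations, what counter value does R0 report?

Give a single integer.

Op 1: inc R0 by 1 -> R0=(1,0,0,0) value=1
Op 2: merge R0<->R1 -> R0=(1,0,0,0) R1=(1,0,0,0)
Op 3: inc R0 by 1 -> R0=(2,0,0,0) value=2
Op 4: inc R1 by 5 -> R1=(1,5,0,0) value=6
Op 5: merge R0<->R3 -> R0=(2,0,0,0) R3=(2,0,0,0)
Op 6: merge R3<->R0 -> R3=(2,0,0,0) R0=(2,0,0,0)

Answer: 2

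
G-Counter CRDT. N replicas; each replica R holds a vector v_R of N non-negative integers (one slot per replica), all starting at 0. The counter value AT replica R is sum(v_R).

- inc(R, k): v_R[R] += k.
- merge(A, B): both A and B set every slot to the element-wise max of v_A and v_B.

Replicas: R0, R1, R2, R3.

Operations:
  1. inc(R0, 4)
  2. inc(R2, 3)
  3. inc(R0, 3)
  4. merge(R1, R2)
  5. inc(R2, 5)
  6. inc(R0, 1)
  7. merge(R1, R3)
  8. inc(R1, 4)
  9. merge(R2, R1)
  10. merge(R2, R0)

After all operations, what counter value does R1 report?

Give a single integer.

Answer: 12

Derivation:
Op 1: inc R0 by 4 -> R0=(4,0,0,0) value=4
Op 2: inc R2 by 3 -> R2=(0,0,3,0) value=3
Op 3: inc R0 by 3 -> R0=(7,0,0,0) value=7
Op 4: merge R1<->R2 -> R1=(0,0,3,0) R2=(0,0,3,0)
Op 5: inc R2 by 5 -> R2=(0,0,8,0) value=8
Op 6: inc R0 by 1 -> R0=(8,0,0,0) value=8
Op 7: merge R1<->R3 -> R1=(0,0,3,0) R3=(0,0,3,0)
Op 8: inc R1 by 4 -> R1=(0,4,3,0) value=7
Op 9: merge R2<->R1 -> R2=(0,4,8,0) R1=(0,4,8,0)
Op 10: merge R2<->R0 -> R2=(8,4,8,0) R0=(8,4,8,0)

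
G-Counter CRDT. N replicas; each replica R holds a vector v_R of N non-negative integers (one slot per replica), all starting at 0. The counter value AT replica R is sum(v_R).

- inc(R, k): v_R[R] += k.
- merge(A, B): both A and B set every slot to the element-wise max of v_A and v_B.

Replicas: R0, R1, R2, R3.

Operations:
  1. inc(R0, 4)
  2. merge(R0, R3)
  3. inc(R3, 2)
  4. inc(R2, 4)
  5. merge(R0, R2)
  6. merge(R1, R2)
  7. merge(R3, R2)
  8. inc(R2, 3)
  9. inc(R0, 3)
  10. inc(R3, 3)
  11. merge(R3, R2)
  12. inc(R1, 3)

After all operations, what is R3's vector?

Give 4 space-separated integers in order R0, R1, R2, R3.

Answer: 4 0 7 5

Derivation:
Op 1: inc R0 by 4 -> R0=(4,0,0,0) value=4
Op 2: merge R0<->R3 -> R0=(4,0,0,0) R3=(4,0,0,0)
Op 3: inc R3 by 2 -> R3=(4,0,0,2) value=6
Op 4: inc R2 by 4 -> R2=(0,0,4,0) value=4
Op 5: merge R0<->R2 -> R0=(4,0,4,0) R2=(4,0,4,0)
Op 6: merge R1<->R2 -> R1=(4,0,4,0) R2=(4,0,4,0)
Op 7: merge R3<->R2 -> R3=(4,0,4,2) R2=(4,0,4,2)
Op 8: inc R2 by 3 -> R2=(4,0,7,2) value=13
Op 9: inc R0 by 3 -> R0=(7,0,4,0) value=11
Op 10: inc R3 by 3 -> R3=(4,0,4,5) value=13
Op 11: merge R3<->R2 -> R3=(4,0,7,5) R2=(4,0,7,5)
Op 12: inc R1 by 3 -> R1=(4,3,4,0) value=11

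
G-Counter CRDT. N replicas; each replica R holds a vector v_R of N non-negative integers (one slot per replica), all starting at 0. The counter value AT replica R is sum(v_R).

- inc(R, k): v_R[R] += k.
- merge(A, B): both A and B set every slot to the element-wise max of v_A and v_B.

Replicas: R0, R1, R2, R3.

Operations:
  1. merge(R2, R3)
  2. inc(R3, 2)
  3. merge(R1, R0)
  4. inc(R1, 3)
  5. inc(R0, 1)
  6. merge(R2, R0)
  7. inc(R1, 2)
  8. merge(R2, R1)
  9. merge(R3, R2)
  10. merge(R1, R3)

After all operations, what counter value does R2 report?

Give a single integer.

Answer: 8

Derivation:
Op 1: merge R2<->R3 -> R2=(0,0,0,0) R3=(0,0,0,0)
Op 2: inc R3 by 2 -> R3=(0,0,0,2) value=2
Op 3: merge R1<->R0 -> R1=(0,0,0,0) R0=(0,0,0,0)
Op 4: inc R1 by 3 -> R1=(0,3,0,0) value=3
Op 5: inc R0 by 1 -> R0=(1,0,0,0) value=1
Op 6: merge R2<->R0 -> R2=(1,0,0,0) R0=(1,0,0,0)
Op 7: inc R1 by 2 -> R1=(0,5,0,0) value=5
Op 8: merge R2<->R1 -> R2=(1,5,0,0) R1=(1,5,0,0)
Op 9: merge R3<->R2 -> R3=(1,5,0,2) R2=(1,5,0,2)
Op 10: merge R1<->R3 -> R1=(1,5,0,2) R3=(1,5,0,2)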